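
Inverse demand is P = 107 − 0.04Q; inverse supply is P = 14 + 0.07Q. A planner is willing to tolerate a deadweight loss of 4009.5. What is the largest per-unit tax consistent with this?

Competitive equilibrium: 107 − 0.04Q = 14 + 0.07Q → Q* = 845.4545, P* = 73.1818.
A tax t gives ΔQ = t/0.11 and wedge t, so DWL = t²/0.22.
t²/0.22 = 4009.5 → t² = 882.09 → t = 29.7.

29.7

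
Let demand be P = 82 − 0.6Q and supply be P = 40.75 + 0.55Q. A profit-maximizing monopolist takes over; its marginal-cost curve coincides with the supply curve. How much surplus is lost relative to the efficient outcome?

86.97

Competitive equilibrium: 82 − 0.6Q = 40.75 + 0.55Q → Q* = 35.8696, P* = 60.4783.
Marginal revenue: MR = 82 − 1.2Q. Set MR = MC: 82 − 1.2Q = 40.75 + 0.55Q → Q_m = 23.5714.
Price P_m = 82 − 0.6·23.5714 = 67.8572; MC(Q_m) = 40.75 + 0.55·23.5714 = 53.7143.
Competitive Q* = 35.8696, so ΔQ = 12.2982; wedge = 67.8572 − 53.7143 = 14.1429.
Welfare loss = ½ × 12.2982 × 14.1429 = 86.97.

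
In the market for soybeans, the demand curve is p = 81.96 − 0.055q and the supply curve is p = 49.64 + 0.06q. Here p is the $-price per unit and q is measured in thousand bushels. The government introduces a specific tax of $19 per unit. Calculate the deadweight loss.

Competitive equilibrium: 81.96 − 0.055q = 49.64 + 0.06q → q* = 281.0435, p* = 66.5026.
With the tax, the buyer price exceeds the seller price by 19: (81.96 − 0.055q) − (49.64 + 0.06q) = 19 → q' = 115.8261.
Δq = 281.0435 − 115.8261 = 165.2174; the wedge equals the tax, 19.
The triangle = ½ × 165.2174 × 19 = $1569.57 thousand.

$1569.57 thousand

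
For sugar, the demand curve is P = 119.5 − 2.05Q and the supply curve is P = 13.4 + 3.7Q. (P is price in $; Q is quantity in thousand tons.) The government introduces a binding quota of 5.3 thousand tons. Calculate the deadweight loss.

Competitive equilibrium: 119.5 − 2.05Q = 13.4 + 3.7Q → Q* = 18.4522, P* = 81.673.
At Q = 5.3: demand price = 119.5 − 2.05·5.3 = 108.635; supply price = 13.4 + 3.7·5.3 = 33.01.
ΔQ = 18.4522 − 5.3 = 13.1522; wedge = 108.635 − 33.01 = 75.625.
The triangle = ½ × 13.1522 × 75.625 = $497.32 thousand.

$497.32 thousand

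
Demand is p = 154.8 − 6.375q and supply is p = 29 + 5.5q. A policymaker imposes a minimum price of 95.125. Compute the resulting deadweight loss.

Competitive equilibrium: 154.8 − 6.375q = 29 + 5.5q → q* = 10.5937, p* = 87.2653.
At the floor p = 95.125, quantity demanded = (154.8 − 95.125)/6.375 = 9.3608.
Sellers' marginal cost at q' = 9.3608: 29 + 5.5·9.3608 = 80.4844.
Δq = 10.5937 − 9.3608 = 1.2329; wedge = 95.125 − 80.4844 = 14.6406.
Deadweight loss = ½ × 1.2329 × 14.6406 = 9.03.

9.03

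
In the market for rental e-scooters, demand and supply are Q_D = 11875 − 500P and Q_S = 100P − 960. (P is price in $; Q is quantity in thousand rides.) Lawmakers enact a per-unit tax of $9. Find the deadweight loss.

In inverse form: demand P = 23.75 − 0.002Q, supply P = 9.6 + 0.01Q.
Competitive equilibrium: 23.75 − 0.002Q = 9.6 + 0.01Q → Q* = 1179.1667, P* = 21.3917.
With the tax, the buyer price exceeds the seller price by 9: (23.75 − 0.002Q) − (9.6 + 0.01Q) = 9 → Q' = 429.1667.
ΔQ = 1179.1667 − 429.1667 = 750; the wedge equals the tax, 9.
DWL = ½ × 750 × 9 = $3375 thousand.

$3375 thousand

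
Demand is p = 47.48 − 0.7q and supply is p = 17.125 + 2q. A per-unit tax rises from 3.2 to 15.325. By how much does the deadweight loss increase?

Competitive equilibrium: 47.48 − 0.7q = 17.125 + 2q → q* = 11.2426, p* = 39.6102.
For a per-unit tax t: Δq = t/2.7, so DWL = ½·t·(t/2.7) = t²/5.4.
At t = 3.2: DWL = 1.896. At t = 15.325: DWL = 43.492.
Increase = 43.492 − 1.896 = 41.60.

41.60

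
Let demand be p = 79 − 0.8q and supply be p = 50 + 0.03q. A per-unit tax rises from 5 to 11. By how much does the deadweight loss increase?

Competitive equilibrium: 79 − 0.8q = 50 + 0.03q → q* = 34.9398, p* = 51.0482.
For a per-unit tax t: Δq = t/0.83, so DWL = ½·t·(t/0.83) = t²/1.66.
At t = 5: DWL = 15.06. At t = 11: DWL = 72.892.
Increase = 72.892 − 15.06 = 57.83.

57.83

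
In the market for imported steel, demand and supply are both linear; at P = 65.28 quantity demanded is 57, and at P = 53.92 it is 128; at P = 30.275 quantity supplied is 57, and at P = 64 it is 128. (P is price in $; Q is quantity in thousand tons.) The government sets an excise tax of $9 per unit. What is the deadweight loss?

Demand slope = (53.92 − 65.28)/(128 − 57) = −0.16, so P = 74.4 − 0.16Q.
Supply slope = (64 − 30.275)/(128 − 57) = 0.475, so P = 3.2 + 0.475Q.
Competitive equilibrium: 74.4 − 0.16Q = 3.2 + 0.475Q → Q* = 112.126, P* = 56.4598.
With the tax, the buyer price exceeds the seller price by 9: (74.4 − 0.16Q) − (3.2 + 0.475Q) = 9 → Q' = 97.9528.
ΔQ = 112.126 − 97.9528 = 14.1732; the wedge equals the tax, 9.
Deadweight loss = ½ × 14.1732 × 9 = $63.78 thousand.

$63.78 thousand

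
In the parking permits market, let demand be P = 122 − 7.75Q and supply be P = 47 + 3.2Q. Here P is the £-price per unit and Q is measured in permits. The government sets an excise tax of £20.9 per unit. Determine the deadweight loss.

£19.95

Competitive equilibrium: 122 − 7.75Q = 47 + 3.2Q → Q* = 6.8493, P* = 68.9178.
With the tax, the buyer price exceeds the seller price by 20.9: (122 − 7.75Q) − (47 + 3.2Q) = 20.9 → Q' = 4.9406.
ΔQ = 6.8493 − 4.9406 = 1.9087; the wedge equals the tax, 20.9.
The triangle = ½ × 1.9087 × 20.9 = £19.95.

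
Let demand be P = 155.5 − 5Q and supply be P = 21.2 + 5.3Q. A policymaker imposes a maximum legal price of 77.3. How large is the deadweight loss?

Competitive equilibrium: 155.5 − 5Q = 21.2 + 5.3Q → Q* = 13.0388, P* = 90.3058.
At the ceiling P = 77.3, quantity supplied = (77.3 − 21.2)/5.3 = 10.5849.
Willingness to pay at Q' = 10.5849: 155.5 − 5·10.5849 = 102.5755.
ΔQ = 13.0388 − 10.5849 = 2.4539; wedge = 102.5755 − 77.3 = 25.2755.
Welfare loss = ½ × 2.4539 × 25.2755 = 31.01.

31.01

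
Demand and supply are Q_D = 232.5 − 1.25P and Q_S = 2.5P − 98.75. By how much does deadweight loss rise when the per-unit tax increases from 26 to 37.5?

In inverse form: demand P = 186 − 0.8Q, supply P = 39.5 + 0.4Q.
Competitive equilibrium: 186 − 0.8Q = 39.5 + 0.4Q → Q* = 122.0833, P* = 88.3333.
For a per-unit tax t: ΔQ = t/1.2, so DWL = ½·t·(t/1.2) = t²/2.4.
At t = 26: DWL = 281.667. At t = 37.5: DWL = 585.938.
Increase = 585.938 − 281.667 = 304.27.

304.27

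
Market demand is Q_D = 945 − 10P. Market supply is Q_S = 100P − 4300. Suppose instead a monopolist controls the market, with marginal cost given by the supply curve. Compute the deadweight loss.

2733.71

In inverse form: demand P = 94.5 − 0.1Q, supply P = 43 + 0.01Q.
Competitive equilibrium: 94.5 − 0.1Q = 43 + 0.01Q → Q* = 468.1818, P* = 47.6818.
Marginal revenue: MR = 94.5 − 0.2Q. Set MR = MC: 94.5 − 0.2Q = 43 + 0.01Q → Q_m = 245.2381.
Price P_m = 94.5 − 0.1·245.2381 = 69.9762; MC(Q_m) = 43 + 0.01·245.2381 = 45.4524.
Competitive Q* = 468.1818, so ΔQ = 222.9437; wedge = 69.9762 − 45.4524 = 24.5238.
DWL = ½ × 222.9437 × 24.5238 = 2733.71.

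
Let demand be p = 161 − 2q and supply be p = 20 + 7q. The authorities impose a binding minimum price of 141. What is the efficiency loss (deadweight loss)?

Competitive equilibrium: 161 − 2q = 20 + 7q → q* = 15.6667, p* = 129.6667.
At the floor p = 141, quantity demanded = (161 − 141)/2 = 10.
Sellers' marginal cost at q' = 10: 20 + 7·10 = 90.
Δq = 15.6667 − 10 = 5.6667; wedge = 141 − 90 = 51.
Welfare loss = ½ × 5.6667 × 51 = 144.50.

144.50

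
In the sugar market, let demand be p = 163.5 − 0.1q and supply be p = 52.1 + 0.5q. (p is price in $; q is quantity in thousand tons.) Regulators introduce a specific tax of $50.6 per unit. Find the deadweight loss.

$2133.63 thousand

Competitive equilibrium: 163.5 − 0.1q = 52.1 + 0.5q → q* = 185.66667, p* = 144.93333.
With the tax, the buyer price exceeds the seller price by 50.6: (163.5 − 0.1q) − (52.1 + 0.5q) = 50.6 → q' = 101.33333.
Δq = 185.66667 − 101.33333 = 84.33334; the wedge equals the tax, 50.6.
The triangle = ½ × 84.33334 × 50.6 = $2133.63 thousand.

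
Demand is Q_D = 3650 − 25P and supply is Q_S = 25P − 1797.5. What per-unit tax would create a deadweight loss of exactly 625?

10

In inverse form: demand P = 146 − 0.04Q, supply P = 71.9 + 0.04Q.
Competitive equilibrium: 146 − 0.04Q = 71.9 + 0.04Q → Q* = 926.25, P* = 108.95.
A tax t gives ΔQ = t/0.08 and wedge t, so DWL = t²/0.16.
t²/0.16 = 625 → t² = 100 → t = 10.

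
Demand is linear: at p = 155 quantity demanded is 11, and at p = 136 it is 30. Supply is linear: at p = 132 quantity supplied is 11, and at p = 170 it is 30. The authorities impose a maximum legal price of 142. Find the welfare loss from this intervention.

10.67

Demand slope = (136 − 155)/(30 − 11) = −1, so p = 166 − q.
Supply slope = (170 − 132)/(30 − 11) = 2, so p = 110 + 2q.
Competitive equilibrium: 166 − q = 110 + 2q → q* = 18.6667, p* = 147.3333.
At the ceiling p = 142, quantity supplied = (142 − 110)/2 = 16.
Willingness to pay at q' = 16: 166 − 1·16 = 150.
Δq = 18.6667 − 16 = 2.6667; wedge = 150 − 142 = 8.
DWL = ½ × 2.6667 × 8 = 10.67.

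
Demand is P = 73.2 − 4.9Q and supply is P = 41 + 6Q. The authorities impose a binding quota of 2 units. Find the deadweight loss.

4.96

Competitive equilibrium: 73.2 − 4.9Q = 41 + 6Q → Q* = 2.9541, P* = 58.7248.
At Q = 2: demand price = 73.2 − 4.9·2 = 63.4; supply price = 41 + 6·2 = 53.
ΔQ = 2.9541 − 2 = 0.9541; wedge = 63.4 − 53 = 10.4.
DWL = ½ × 0.9541 × 10.4 = 4.96.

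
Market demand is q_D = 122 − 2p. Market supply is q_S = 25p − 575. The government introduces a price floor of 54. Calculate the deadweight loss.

In inverse form: demand p = 61 − 0.5q, supply p = 23 + 0.04q.
Competitive equilibrium: 61 − 0.5q = 23 + 0.04q → q* = 70.3704, p* = 25.8148.
At the floor p = 54, quantity demanded = (61 − 54)/0.5 = 14.
Sellers' marginal cost at q' = 14: 23 + 0.04·14 = 23.56.
Δq = 70.3704 − 14 = 56.3704; wedge = 54 − 23.56 = 30.44.
The triangle = ½ × 56.3704 × 30.44 = 857.96.

857.96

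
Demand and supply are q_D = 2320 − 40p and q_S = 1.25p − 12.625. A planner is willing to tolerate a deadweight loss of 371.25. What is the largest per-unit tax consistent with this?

In inverse form: demand p = 58 − 0.025q, supply p = 10.1 + 0.8q.
Competitive equilibrium: 58 − 0.025q = 10.1 + 0.8q → q* = 58.0606, p* = 56.5485.
A tax t gives Δq = t/0.825 and wedge t, so DWL = t²/1.65.
t²/1.65 = 371.25 → t² = 612.5625 → t = 24.75.

24.75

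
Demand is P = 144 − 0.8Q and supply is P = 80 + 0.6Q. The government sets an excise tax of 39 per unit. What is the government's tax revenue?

Competitive equilibrium: 144 − 0.8Q = 80 + 0.6Q → Q* = 45.7143, P* = 107.4286.
With the tax, the buyer price exceeds the seller price by 39: (144 − 0.8Q) − (80 + 0.6Q) = 39 → Q' = 17.8571.
Tax revenue = 39 × 17.8571 = 696.43.

696.43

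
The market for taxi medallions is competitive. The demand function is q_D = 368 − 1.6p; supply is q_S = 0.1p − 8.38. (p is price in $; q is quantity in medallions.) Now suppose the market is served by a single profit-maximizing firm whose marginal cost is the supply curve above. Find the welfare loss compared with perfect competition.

$3.10

In inverse form: demand p = 230 − 0.625q, supply p = 83.8 + 10q.
Competitive equilibrium: 230 − 0.625q = 83.8 + 10q → q* = 13.76, p* = 221.4.
Marginal revenue: MR = 230 − 1.25q. Set MR = MC: 230 − 1.25q = 83.8 + 10q → q_m = 12.9956.
Price p_m = 230 − 0.625·12.9956 = 221.8778; MC(q_m) = 83.8 + 10·12.9956 = 213.756.
Competitive q* = 13.76, so Δq = 0.7644; wedge = 221.8778 − 213.756 = 8.1218.
Deadweight loss = ½ × 0.7644 × 8.1218 = $3.10.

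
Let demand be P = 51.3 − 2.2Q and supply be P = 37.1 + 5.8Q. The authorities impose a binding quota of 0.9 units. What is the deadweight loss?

Competitive equilibrium: 51.3 − 2.2Q = 37.1 + 5.8Q → Q* = 1.775, P* = 47.395.
At Q = 0.9: demand price = 51.3 − 2.2·0.9 = 49.32; supply price = 37.1 + 5.8·0.9 = 42.32.
ΔQ = 1.775 − 0.9 = 0.875; wedge = 49.32 − 42.32 = 7.
The triangle = ½ × 0.875 × 7 = 3.06.

3.06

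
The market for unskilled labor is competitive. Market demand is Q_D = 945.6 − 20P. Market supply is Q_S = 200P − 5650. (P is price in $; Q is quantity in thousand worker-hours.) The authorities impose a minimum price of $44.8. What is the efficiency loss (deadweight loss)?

In inverse form: demand P = 47.28 − 0.05Q, supply P = 28.25 + 0.005Q.
Competitive equilibrium: 47.28 − 0.05Q = 28.25 + 0.005Q → Q* = 346, P* = 29.98.
At the floor P = 44.8, quantity demanded = (47.28 − 44.8)/0.05 = 49.6.
Sellers' marginal cost at Q' = 49.6: 28.25 + 0.005·49.6 = 28.498.
ΔQ = 346 − 49.6 = 296.4; wedge = 44.8 − 28.498 = 16.302.
The triangle = ½ × 296.4 × 16.302 = $2415.96 thousand.

$2415.96 thousand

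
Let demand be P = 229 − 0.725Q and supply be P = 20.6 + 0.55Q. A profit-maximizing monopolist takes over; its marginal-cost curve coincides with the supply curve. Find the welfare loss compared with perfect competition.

Competitive equilibrium: 229 − 0.725Q = 20.6 + 0.55Q → Q* = 163.451, P* = 110.498.
Marginal revenue: MR = 229 − 1.45Q. Set MR = MC: 229 − 1.45Q = 20.6 + 0.55Q → Q_m = 104.2.
Price P_m = 229 − 0.725·104.2 = 153.455; MC(Q_m) = 20.6 + 0.55·104.2 = 77.91.
Competitive Q* = 163.451, so ΔQ = 59.251; wedge = 153.455 − 77.91 = 75.545.
Deadweight loss = ½ × 59.251 × 75.545 = 2238.06.

2238.06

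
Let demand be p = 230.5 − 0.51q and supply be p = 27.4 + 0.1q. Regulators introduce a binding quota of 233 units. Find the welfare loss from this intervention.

Competitive equilibrium: 230.5 − 0.51q = 27.4 + 0.1q → q* = 332.9508, p* = 60.6951.
At q = 233: demand price = 230.5 − 0.51·233 = 111.67; supply price = 27.4 + 0.1·233 = 50.7.
Δq = 332.9508 − 233 = 99.9508; wedge = 111.67 − 50.7 = 60.97.
Welfare loss = ½ × 99.9508 × 60.97 = 3047.

3047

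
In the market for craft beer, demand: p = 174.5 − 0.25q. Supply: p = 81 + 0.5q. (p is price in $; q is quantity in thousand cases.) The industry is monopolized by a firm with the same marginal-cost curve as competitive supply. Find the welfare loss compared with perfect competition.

$364.26 thousand

Competitive equilibrium: 174.5 − 0.25q = 81 + 0.5q → q* = 124.6667, p* = 143.3333.
Marginal revenue: MR = 174.5 − 0.5q. Set MR = MC: 174.5 − 0.5q = 81 + 0.5q → q_m = 93.5.
Price p_m = 174.5 − 0.25·93.5 = 151.125; MC(q_m) = 81 + 0.5·93.5 = 127.75.
Competitive q* = 124.6667, so Δq = 31.1667; wedge = 151.125 − 127.75 = 23.375.
Welfare loss = ½ × 31.1667 × 23.375 = $364.26 thousand.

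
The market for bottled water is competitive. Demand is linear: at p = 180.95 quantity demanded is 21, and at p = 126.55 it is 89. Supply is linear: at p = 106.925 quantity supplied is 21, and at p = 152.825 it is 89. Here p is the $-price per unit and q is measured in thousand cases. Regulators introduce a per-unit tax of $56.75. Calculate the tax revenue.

$1856.40 thousand

Demand slope = (126.55 − 180.95)/(89 − 21) = −0.8, so p = 197.75 − 0.8q.
Supply slope = (152.825 − 106.925)/(89 − 21) = 0.675, so p = 92.75 + 0.675q.
Competitive equilibrium: 197.75 − 0.8q = 92.75 + 0.675q → q* = 71.1864, p* = 140.8008.
With the tax, the buyer price exceeds the seller price by 56.75: (197.75 − 0.8q) − (92.75 + 0.675q) = 56.75 → q' = 32.7119.
Tax revenue = 56.75 × 32.7119 = $1856.40 thousand.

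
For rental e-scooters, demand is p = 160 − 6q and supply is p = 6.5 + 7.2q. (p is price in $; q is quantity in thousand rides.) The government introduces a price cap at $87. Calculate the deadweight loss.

Competitive equilibrium: 160 − 6q = 6.5 + 7.2q → q* = 11.6288, p* = 90.2273.
At the ceiling p = 87, quantity supplied = (87 − 6.5)/7.2 = 11.1806.
Willingness to pay at q' = 11.1806: 160 − 6·11.1806 = 92.9164.
Δq = 11.6288 − 11.1806 = 0.4482; wedge = 92.9164 − 87 = 5.9164.
The triangle = ½ × 0.4482 × 5.9164 = $1.33 thousand.

$1.33 thousand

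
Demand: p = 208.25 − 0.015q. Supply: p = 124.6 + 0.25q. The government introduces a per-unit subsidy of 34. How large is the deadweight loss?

Competitive equilibrium: 208.25 − 0.015q = 124.6 + 0.25q → q* = 315.6604, p* = 203.5151.
The subsidy lowers effective supply by 34: p = 90.6 + 0.25q.
New quantity: 208.25 − 0.015q = 90.6 + 0.25q → q' = 443.9623.
Overproduction Δq = 443.9623 − 315.6604 = 128.3019; wedge = subsidy = 34.
Welfare loss = ½ × 128.3019 × 34 = 2181.13.

2181.13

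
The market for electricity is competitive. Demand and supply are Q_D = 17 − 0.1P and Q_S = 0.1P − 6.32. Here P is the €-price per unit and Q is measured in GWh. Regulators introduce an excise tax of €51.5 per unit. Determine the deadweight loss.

In inverse form: demand P = 170 − 10Q, supply P = 63.2 + 10Q.
Competitive equilibrium: 170 − 10Q = 63.2 + 10Q → Q* = 5.34, P* = 116.6.
With the tax, the buyer price exceeds the seller price by 51.5: (170 − 10Q) − (63.2 + 10Q) = 51.5 → Q' = 2.765.
ΔQ = 5.34 − 2.765 = 2.575; the wedge equals the tax, 51.5.
DWL = ½ × 2.575 × 51.5 = €66.31.

€66.31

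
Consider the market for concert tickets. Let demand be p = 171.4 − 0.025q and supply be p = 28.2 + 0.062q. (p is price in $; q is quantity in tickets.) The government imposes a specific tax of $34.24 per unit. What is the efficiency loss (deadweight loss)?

Competitive equilibrium: 171.4 − 0.025q = 28.2 + 0.062q → q* = 1645.977, p* = 130.2506.
With the tax, the buyer price exceeds the seller price by 34.24: (171.4 − 0.025q) − (28.2 + 0.062q) = 34.24 → q' = 1252.4138.
Δq = 1645.977 − 1252.4138 = 393.5632; the wedge equals the tax, 34.24.
Deadweight loss = ½ × 393.5632 × 34.24 = $6737.80.

$6737.80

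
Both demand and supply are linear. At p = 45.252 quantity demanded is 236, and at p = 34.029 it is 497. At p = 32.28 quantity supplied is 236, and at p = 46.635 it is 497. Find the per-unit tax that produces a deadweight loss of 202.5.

6.3

Demand slope = (34.029 − 45.252)/(497 − 236) = −0.043, so p = 55.4 − 0.043q.
Supply slope = (46.635 − 32.28)/(497 − 236) = 0.055, so p = 19.3 + 0.055q.
Competitive equilibrium: 55.4 − 0.043q = 19.3 + 0.055q → q* = 368.3673, p* = 39.5602.
A tax t gives Δq = t/0.098 and wedge t, so DWL = t²/0.196.
t²/0.196 = 202.5 → t² = 39.69 → t = 6.3.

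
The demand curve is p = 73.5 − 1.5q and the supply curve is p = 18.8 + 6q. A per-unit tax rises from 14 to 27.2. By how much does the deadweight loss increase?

Competitive equilibrium: 73.5 − 1.5q = 18.8 + 6q → q* = 7.2933, p* = 62.56.
For a per-unit tax t: Δq = t/7.5, so DWL = ½·t·(t/7.5) = t²/15.
At t = 14: DWL = 13.067. At t = 27.2: DWL = 49.323.
Increase = 49.323 − 13.067 = 36.256.

36.256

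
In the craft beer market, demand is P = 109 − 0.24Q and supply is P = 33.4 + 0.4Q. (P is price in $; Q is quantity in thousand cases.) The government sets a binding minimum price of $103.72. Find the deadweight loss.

$2956.805 thousand

Competitive equilibrium: 109 − 0.24Q = 33.4 + 0.4Q → Q* = 118.125, P* = 80.65.
At the floor P = 103.72, quantity demanded = (109 − 103.72)/0.24 = 22.
Sellers' marginal cost at Q' = 22: 33.4 + 0.4·22 = 42.2.
ΔQ = 118.125 − 22 = 96.125; wedge = 103.72 − 42.2 = 61.52.
Deadweight loss = ½ × 96.125 × 61.52 = $2956.805 thousand.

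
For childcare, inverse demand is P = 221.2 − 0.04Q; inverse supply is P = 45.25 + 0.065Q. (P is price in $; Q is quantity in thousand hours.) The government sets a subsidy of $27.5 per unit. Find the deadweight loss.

Competitive equilibrium: 221.2 − 0.04Q = 45.25 + 0.065Q → Q* = 1675.7143, P* = 154.1714.
The subsidy lowers effective supply by 27.5: P = 17.75 + 0.065Q.
New quantity: 221.2 − 0.04Q = 17.75 + 0.065Q → Q' = 1937.619.
Overproduction ΔQ = 1937.619 − 1675.7143 = 261.9047; wedge = subsidy = 27.5.
The triangle = ½ × 261.9047 × 27.5 = $3601.19 thousand.

$3601.19 thousand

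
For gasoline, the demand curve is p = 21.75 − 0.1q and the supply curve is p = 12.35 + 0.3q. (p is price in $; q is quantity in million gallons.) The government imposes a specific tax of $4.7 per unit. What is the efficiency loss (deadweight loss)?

Competitive equilibrium: 21.75 − 0.1q = 12.35 + 0.3q → q* = 23.5, p* = 19.4.
With the tax, the buyer price exceeds the seller price by 4.7: (21.75 − 0.1q) − (12.35 + 0.3q) = 4.7 → q' = 11.75.
Δq = 23.5 − 11.75 = 11.75; the wedge equals the tax, 4.7.
Welfare loss = ½ × 11.75 × 4.7 = $27.61 million.

$27.61 million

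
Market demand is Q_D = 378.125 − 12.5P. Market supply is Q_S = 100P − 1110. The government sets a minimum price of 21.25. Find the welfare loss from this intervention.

452.50

In inverse form: demand P = 30.25 − 0.08Q, supply P = 11.1 + 0.01Q.
Competitive equilibrium: 30.25 − 0.08Q = 11.1 + 0.01Q → Q* = 212.7778, P* = 13.2278.
At the floor P = 21.25, quantity demanded = (30.25 − 21.25)/0.08 = 112.5.
Sellers' marginal cost at Q' = 112.5: 11.1 + 0.01·112.5 = 12.225.
ΔQ = 212.7778 − 112.5 = 100.2778; wedge = 21.25 − 12.225 = 9.025.
Welfare loss = ½ × 100.2778 × 9.025 = 452.50.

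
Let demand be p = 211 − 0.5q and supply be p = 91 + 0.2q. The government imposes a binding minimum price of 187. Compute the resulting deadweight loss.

Competitive equilibrium: 211 − 0.5q = 91 + 0.2q → q* = 171.42857, p* = 125.28571.
At the floor p = 187, quantity demanded = (211 − 187)/0.5 = 48.
Sellers' marginal cost at q' = 48: 91 + 0.2·48 = 100.6.
Δq = 171.42857 − 48 = 123.42857; wedge = 187 − 100.6 = 86.4.
DWL = ½ × 123.42857 × 86.4 = 5332.11.

5332.11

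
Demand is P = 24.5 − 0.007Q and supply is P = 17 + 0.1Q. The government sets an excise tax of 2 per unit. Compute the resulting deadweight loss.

18.69

Competitive equilibrium: 24.5 − 0.007Q = 17 + 0.1Q → Q* = 70.0935, P* = 24.0093.
With the tax, the buyer price exceeds the seller price by 2: (24.5 − 0.007Q) − (17 + 0.1Q) = 2 → Q' = 51.4019.
ΔQ = 70.0935 − 51.4019 = 18.6916; the wedge equals the tax, 2.
DWL = ½ × 18.6916 × 2 = 18.69.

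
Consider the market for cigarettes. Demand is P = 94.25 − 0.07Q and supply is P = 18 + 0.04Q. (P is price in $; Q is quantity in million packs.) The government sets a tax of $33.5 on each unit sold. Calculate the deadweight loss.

$5101.14 million

Competitive equilibrium: 94.25 − 0.07Q = 18 + 0.04Q → Q* = 693.1818, P* = 45.7273.
With the tax, the buyer price exceeds the seller price by 33.5: (94.25 − 0.07Q) − (18 + 0.04Q) = 33.5 → Q' = 388.6364.
ΔQ = 693.1818 − 388.6364 = 304.5454; the wedge equals the tax, 33.5.
The triangle = ½ × 304.5454 × 33.5 = $5101.14 million.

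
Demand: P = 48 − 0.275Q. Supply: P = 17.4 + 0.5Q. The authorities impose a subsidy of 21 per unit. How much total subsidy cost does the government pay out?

1398.19

Competitive equilibrium: 48 − 0.275Q = 17.4 + 0.5Q → Q* = 39.4839, P* = 37.1419.
The subsidy lowers effective supply by 21: P = 0.5Q − 3.6.
New quantity: 48 − 0.275Q = 0.5Q − 3.6 → Q' = 66.5806.
Total subsidy cost = 21 × 66.5806 = 1398.19.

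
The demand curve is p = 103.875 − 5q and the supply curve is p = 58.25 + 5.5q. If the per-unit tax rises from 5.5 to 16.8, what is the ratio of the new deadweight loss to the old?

Competitive equilibrium: 103.875 − 5q = 58.25 + 5.5q → q* = 4.3452, p* = 82.1488.
For a per-unit tax t: Δq = t/10.5, so DWL = ½·t·(t/10.5) = t²/21.
At t = 5.5: DWL = 1.440. At t = 16.8: DWL = 13.44.
Ratio = (16.8/5.5)² = 9.330.

9.330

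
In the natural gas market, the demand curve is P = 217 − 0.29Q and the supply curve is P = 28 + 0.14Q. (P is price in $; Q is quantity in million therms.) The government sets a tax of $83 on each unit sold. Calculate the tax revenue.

Competitive equilibrium: 217 − 0.29Q = 28 + 0.14Q → Q* = 439.53488, P* = 89.53488.
With the tax, the buyer price exceeds the seller price by 83: (217 − 0.29Q) − (28 + 0.14Q) = 83 → Q' = 246.51163.
Tax revenue = 83 × 246.51163 = $20460.47 million.

$20460.47 million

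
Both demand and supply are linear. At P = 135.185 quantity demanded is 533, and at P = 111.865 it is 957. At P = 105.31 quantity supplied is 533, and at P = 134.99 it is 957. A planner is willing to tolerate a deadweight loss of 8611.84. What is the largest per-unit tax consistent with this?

46.4

Demand slope = (111.865 − 135.185)/(957 − 533) = −0.055, so P = 164.5 − 0.055Q.
Supply slope = (134.99 − 105.31)/(957 − 533) = 0.07, so P = 68 + 0.07Q.
Competitive equilibrium: 164.5 − 0.055Q = 68 + 0.07Q → Q* = 772, P* = 122.04.
A tax t gives ΔQ = t/0.125 and wedge t, so DWL = t²/0.25.
t²/0.25 = 8611.84 → t² = 2152.96 → t = 46.4.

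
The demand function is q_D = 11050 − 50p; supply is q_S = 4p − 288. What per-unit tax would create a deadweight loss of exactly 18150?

99

In inverse form: demand p = 221 − 0.02q, supply p = 72 + 0.25q.
Competitive equilibrium: 221 − 0.02q = 72 + 0.25q → q* = 551.8519, p* = 209.963.
A tax t gives Δq = t/0.27 and wedge t, so DWL = t²/0.54.
t²/0.54 = 18150 → t² = 9801 → t = 99.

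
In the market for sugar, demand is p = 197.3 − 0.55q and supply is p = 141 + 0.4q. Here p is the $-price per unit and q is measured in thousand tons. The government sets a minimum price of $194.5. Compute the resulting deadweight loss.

$1393.95 thousand

Competitive equilibrium: 197.3 − 0.55q = 141 + 0.4q → q* = 59.2632, p* = 164.7053.
At the floor p = 194.5, quantity demanded = (197.3 − 194.5)/0.55 = 5.0909.
Sellers' marginal cost at q' = 5.0909: 141 + 0.4·5.0909 = 143.0364.
Δq = 59.2632 − 5.0909 = 54.1723; wedge = 194.5 − 143.0364 = 51.4636.
The triangle = ½ × 54.1723 × 51.4636 = $1393.95 thousand.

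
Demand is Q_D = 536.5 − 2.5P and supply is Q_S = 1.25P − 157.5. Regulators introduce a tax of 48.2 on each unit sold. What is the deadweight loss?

In inverse form: demand P = 214.6 − 0.4Q, supply P = 126 + 0.8Q.
Competitive equilibrium: 214.6 − 0.4Q = 126 + 0.8Q → Q* = 73.8333, P* = 185.0667.
With the tax, the buyer price exceeds the seller price by 48.2: (214.6 − 0.4Q) − (126 + 0.8Q) = 48.2 → Q' = 33.6667.
ΔQ = 73.8333 − 33.6667 = 40.1666; the wedge equals the tax, 48.2.
DWL = ½ × 40.1666 × 48.2 = 968.02.

968.02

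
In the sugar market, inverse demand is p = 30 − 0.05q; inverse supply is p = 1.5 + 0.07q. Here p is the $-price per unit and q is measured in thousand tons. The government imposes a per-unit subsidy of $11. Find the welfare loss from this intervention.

Competitive equilibrium: 30 − 0.05q = 1.5 + 0.07q → q* = 237.5, p* = 18.125.
The subsidy lowers effective supply by 11: p = 0.07q − 9.5.
New quantity: 30 − 0.05q = 0.07q − 9.5 → q' = 329.1667.
Overproduction Δq = 329.1667 − 237.5 = 91.6667; wedge = subsidy = 11.
Deadweight loss = ½ × 91.6667 × 11 = $504.17 thousand.

$504.17 thousand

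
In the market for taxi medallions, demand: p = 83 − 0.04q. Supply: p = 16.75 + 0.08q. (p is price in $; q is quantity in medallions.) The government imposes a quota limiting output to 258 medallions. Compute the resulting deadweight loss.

Competitive equilibrium: 83 − 0.04q = 16.75 + 0.08q → q* = 552.0833, p* = 60.9167.
At q = 258: demand price = 83 − 0.04·258 = 72.68; supply price = 16.75 + 0.08·258 = 37.39.
Δq = 552.0833 − 258 = 294.0833; wedge = 72.68 − 37.39 = 35.29.
The triangle = ½ × 294.0833 × 35.29 = $5189.10.

$5189.10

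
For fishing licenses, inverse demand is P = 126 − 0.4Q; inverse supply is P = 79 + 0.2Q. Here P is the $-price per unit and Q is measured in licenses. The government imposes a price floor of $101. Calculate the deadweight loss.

$75.21

Competitive equilibrium: 126 − 0.4Q = 79 + 0.2Q → Q* = 78.3333, P* = 94.6667.
At the floor P = 101, quantity demanded = (126 − 101)/0.4 = 62.5.
Sellers' marginal cost at Q' = 62.5: 79 + 0.2·62.5 = 91.5.
ΔQ = 78.3333 − 62.5 = 15.8333; wedge = 101 − 91.5 = 9.5.
Welfare loss = ½ × 15.8333 × 9.5 = $75.21.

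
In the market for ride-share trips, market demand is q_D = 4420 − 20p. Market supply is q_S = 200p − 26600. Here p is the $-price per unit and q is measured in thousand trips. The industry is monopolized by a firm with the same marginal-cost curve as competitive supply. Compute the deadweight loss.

$15963.72 thousand

In inverse form: demand p = 221 − 0.05q, supply p = 133 + 0.005q.
Competitive equilibrium: 221 − 0.05q = 133 + 0.005q → q* = 1600, p* = 141.
Marginal revenue: MR = 221 − 0.1q. Set MR = MC: 221 − 0.1q = 133 + 0.005q → q_m = 838.09524.
Price p_m = 221 − 0.05·838.09524 = 179.09524; MC(q_m) = 133 + 0.005·838.09524 = 137.19048.
Competitive q* = 1600, so Δq = 761.90476; wedge = 179.09524 − 137.19048 = 41.90476.
The triangle = ½ × 761.90476 × 41.90476 = $15963.72 thousand.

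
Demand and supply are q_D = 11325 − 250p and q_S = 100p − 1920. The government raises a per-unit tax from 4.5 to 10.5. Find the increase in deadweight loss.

In inverse form: demand p = 45.3 − 0.004q, supply p = 19.2 + 0.01q.
Competitive equilibrium: 45.3 − 0.004q = 19.2 + 0.01q → q* = 1864.2857, p* = 37.8429.
For a per-unit tax t: Δq = t/0.014, so DWL = ½·t·(t/0.014) = t²/0.028.
At t = 4.5: DWL = 723.214. At t = 10.5: DWL = 3937.5.
Increase = 3937.5 − 723.214 = 3214.29.

3214.29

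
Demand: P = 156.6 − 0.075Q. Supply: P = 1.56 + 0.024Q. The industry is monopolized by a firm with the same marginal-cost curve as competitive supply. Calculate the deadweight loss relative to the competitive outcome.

Competitive equilibrium: 156.6 − 0.075Q = 1.56 + 0.024Q → Q* = 1566.06061, P* = 39.14545.
Marginal revenue: MR = 156.6 − 0.15Q. Set MR = MC: 156.6 − 0.15Q = 1.56 + 0.024Q → Q_m = 891.03448.
Price P_m = 156.6 − 0.075·891.03448 = 89.77241; MC(Q_m) = 1.56 + 0.024·891.03448 = 22.94483.
Competitive Q* = 1566.06061, so ΔQ = 675.02613; wedge = 89.77241 − 22.94483 = 66.82758.
Deadweight loss = ½ × 675.02613 × 66.82758 = 22555.18.

22555.18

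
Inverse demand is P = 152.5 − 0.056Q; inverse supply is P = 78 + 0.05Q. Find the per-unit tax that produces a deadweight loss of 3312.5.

26.5

Competitive equilibrium: 152.5 − 0.056Q = 78 + 0.05Q → Q* = 702.8302, P* = 113.1415.
A tax t gives ΔQ = t/0.106 and wedge t, so DWL = t²/0.212.
t²/0.212 = 3312.5 → t² = 702.25 → t = 26.5.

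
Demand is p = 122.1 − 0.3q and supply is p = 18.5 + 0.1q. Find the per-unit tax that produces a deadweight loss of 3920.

56

Competitive equilibrium: 122.1 − 0.3q = 18.5 + 0.1q → q* = 259, p* = 44.4.
A tax t gives Δq = t/0.4 and wedge t, so DWL = t²/0.8.
t²/0.8 = 3920 → t² = 3136 → t = 56.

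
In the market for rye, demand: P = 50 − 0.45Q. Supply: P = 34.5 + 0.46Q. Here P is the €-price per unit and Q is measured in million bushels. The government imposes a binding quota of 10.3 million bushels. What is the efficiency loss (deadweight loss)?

€20.63 million

Competitive equilibrium: 50 − 0.45Q = 34.5 + 0.46Q → Q* = 17.033, P* = 42.3352.
At Q = 10.3: demand price = 50 − 0.45·10.3 = 45.365; supply price = 34.5 + 0.46·10.3 = 39.238.
ΔQ = 17.033 − 10.3 = 6.733; wedge = 45.365 − 39.238 = 6.127.
Welfare loss = ½ × 6.733 × 6.127 = €20.63 million.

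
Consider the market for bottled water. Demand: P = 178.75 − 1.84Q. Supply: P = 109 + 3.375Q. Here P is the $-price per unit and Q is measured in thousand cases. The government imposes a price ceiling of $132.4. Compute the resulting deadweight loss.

Competitive equilibrium: 178.75 − 1.84Q = 109 + 3.375Q → Q* = 13.37488, P* = 154.14022.
At the ceiling P = 132.4, quantity supplied = (132.4 − 109)/3.375 = 6.93333.
Willingness to pay at Q' = 6.93333: 178.75 − 1.84·6.93333 = 165.99267.
ΔQ = 13.37488 − 6.93333 = 6.44155; wedge = 165.99267 − 132.4 = 33.59267.
The triangle = ½ × 6.44155 × 33.59267 = $108.19 thousand.

$108.19 thousand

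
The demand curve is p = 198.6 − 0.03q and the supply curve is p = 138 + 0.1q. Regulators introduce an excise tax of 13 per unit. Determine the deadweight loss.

Competitive equilibrium: 198.6 − 0.03q = 138 + 0.1q → q* = 466.1538, p* = 184.6154.
With the tax, the buyer price exceeds the seller price by 13: (198.6 − 0.03q) − (138 + 0.1q) = 13 → q' = 366.1538.
Δq = 466.1538 − 366.1538 = 100; the wedge equals the tax, 13.
DWL = ½ × 100 × 13 = 650.

650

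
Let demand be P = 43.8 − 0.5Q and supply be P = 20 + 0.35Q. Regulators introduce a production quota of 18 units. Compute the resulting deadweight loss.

Competitive equilibrium: 43.8 − 0.5Q = 20 + 0.35Q → Q* = 28, P* = 29.8.
At Q = 18: demand price = 43.8 − 0.5·18 = 34.8; supply price = 20 + 0.35·18 = 26.3.
ΔQ = 28 − 18 = 10; wedge = 34.8 − 26.3 = 8.5.
Welfare loss = ½ × 10 × 8.5 = 42.50.

42.50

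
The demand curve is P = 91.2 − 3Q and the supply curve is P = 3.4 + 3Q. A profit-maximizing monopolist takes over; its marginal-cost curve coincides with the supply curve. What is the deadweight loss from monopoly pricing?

71.38

Competitive equilibrium: 91.2 − 3Q = 3.4 + 3Q → Q* = 14.6333, P* = 47.3.
Marginal revenue: MR = 91.2 − 6Q. Set MR = MC: 91.2 − 6Q = 3.4 + 3Q → Q_m = 9.7556.
Price P_m = 91.2 − 3·9.7556 = 61.9332; MC(Q_m) = 3.4 + 3·9.7556 = 32.6668.
Competitive Q* = 14.6333, so ΔQ = 4.8777; wedge = 61.9332 − 32.6668 = 29.2664.
Deadweight loss = ½ × 4.8777 × 29.2664 = 71.38.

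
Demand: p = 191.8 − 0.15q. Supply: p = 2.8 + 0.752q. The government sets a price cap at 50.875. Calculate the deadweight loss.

Competitive equilibrium: 191.8 − 0.15q = 2.8 + 0.752q → q* = 209.5344, p* = 160.3698.
At the ceiling p = 50.875, quantity supplied = (50.875 − 2.8)/0.752 = 63.9295.
Willingness to pay at q' = 63.9295: 191.8 − 0.15·63.9295 = 182.2106.
Δq = 209.5344 − 63.9295 = 145.6049; wedge = 182.2106 − 50.875 = 131.3356.
Deadweight loss = ½ × 145.6049 × 131.3356 = 9561.55.

9561.55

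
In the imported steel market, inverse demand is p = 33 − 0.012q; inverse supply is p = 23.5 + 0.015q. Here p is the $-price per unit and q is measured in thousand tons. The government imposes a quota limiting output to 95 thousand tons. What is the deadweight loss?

Competitive equilibrium: 33 − 0.012q = 23.5 + 0.015q → q* = 351.8519, p* = 28.7778.
At q = 95: demand price = 33 − 0.012·95 = 31.86; supply price = 23.5 + 0.015·95 = 24.925.
Δq = 351.8519 − 95 = 256.8519; wedge = 31.86 − 24.925 = 6.935.
Welfare loss = ½ × 256.8519 × 6.935 = $890.63 thousand.

$890.63 thousand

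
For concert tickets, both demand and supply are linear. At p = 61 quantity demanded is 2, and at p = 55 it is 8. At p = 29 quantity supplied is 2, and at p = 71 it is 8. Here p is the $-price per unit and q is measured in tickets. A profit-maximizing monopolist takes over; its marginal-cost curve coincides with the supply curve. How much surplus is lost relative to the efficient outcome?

$1.78

Demand slope = (55 − 61)/(8 − 2) = −1, so p = 63 − q.
Supply slope = (71 − 29)/(8 − 2) = 7, so p = 15 + 7q.
Competitive equilibrium: 63 − q = 15 + 7q → q* = 6, p* = 57.
Marginal revenue: MR = 63 − 2q. Set MR = MC: 63 − 2q = 15 + 7q → q_m = 5.3333.
Price p_m = 63 − 1·5.3333 = 57.6667; MC(q_m) = 15 + 7·5.3333 = 52.3331.
Competitive q* = 6, so Δq = 0.6667; wedge = 57.6667 − 52.3331 = 5.3336.
DWL = ½ × 0.6667 × 5.3336 = $1.78.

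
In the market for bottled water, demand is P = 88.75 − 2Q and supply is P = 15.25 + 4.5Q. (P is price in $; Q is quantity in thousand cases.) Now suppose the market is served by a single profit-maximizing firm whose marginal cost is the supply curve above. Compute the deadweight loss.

Competitive equilibrium: 88.75 − 2Q = 15.25 + 4.5Q → Q* = 11.3077, P* = 66.1346.
Marginal revenue: MR = 88.75 − 4Q. Set MR = MC: 88.75 − 4Q = 15.25 + 4.5Q → Q_m = 8.6471.
Price P_m = 88.75 − 2·8.6471 = 71.4558; MC(Q_m) = 15.25 + 4.5·8.6471 = 54.162.
Competitive Q* = 11.3077, so ΔQ = 2.6606; wedge = 71.4558 − 54.162 = 17.2938.
Deadweight loss = ½ × 2.6606 × 17.2938 = $23.01 thousand.

$23.01 thousand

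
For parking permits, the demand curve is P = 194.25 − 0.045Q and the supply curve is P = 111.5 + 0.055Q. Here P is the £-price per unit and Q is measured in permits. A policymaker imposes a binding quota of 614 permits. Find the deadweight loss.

Competitive equilibrium: 194.25 − 0.045Q = 111.5 + 0.055Q → Q* = 827.5, P* = 157.0125.
At Q = 614: demand price = 194.25 − 0.045·614 = 166.62; supply price = 111.5 + 0.055·614 = 145.27.
ΔQ = 827.5 − 614 = 213.5; wedge = 166.62 − 145.27 = 21.35.
Deadweight loss = ½ × 213.5 × 21.35 = £2279.11.

£2279.11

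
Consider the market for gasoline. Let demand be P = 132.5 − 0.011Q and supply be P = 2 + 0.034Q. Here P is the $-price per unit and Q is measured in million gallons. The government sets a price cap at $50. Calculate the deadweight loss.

Competitive equilibrium: 132.5 − 0.011Q = 2 + 0.034Q → Q* = 2900, P* = 100.6.
At the ceiling P = 50, quantity supplied = (50 − 2)/0.034 = 1411.76471.
Willingness to pay at Q' = 1411.76471: 132.5 − 0.011·1411.76471 = 116.97059.
ΔQ = 2900 − 1411.76471 = 1488.23529; wedge = 116.97059 − 50 = 66.97059.
Welfare loss = ½ × 1488.23529 × 66.97059 = $49834 million.

$49834 million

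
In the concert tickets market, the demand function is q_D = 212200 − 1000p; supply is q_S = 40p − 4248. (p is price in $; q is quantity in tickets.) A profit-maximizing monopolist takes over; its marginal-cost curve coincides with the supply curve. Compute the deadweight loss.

$296.40

In inverse form: demand p = 212.2 − 0.001q, supply p = 106.2 + 0.025q.
Competitive equilibrium: 212.2 − 0.001q = 106.2 + 0.025q → q* = 4076.92308, p* = 208.12308.
Marginal revenue: MR = 212.2 − 0.002q. Set MR = MC: 212.2 − 0.002q = 106.2 + 0.025q → q_m = 3925.92593.
Price p_m = 212.2 − 0.001·3925.92593 = 208.27407; MC(q_m) = 106.2 + 0.025·3925.92593 = 204.34815.
Competitive q* = 4076.92308, so Δq = 150.99715; wedge = 208.27407 − 204.34815 = 3.92592.
Deadweight loss = ½ × 150.99715 × 3.92592 = $296.40.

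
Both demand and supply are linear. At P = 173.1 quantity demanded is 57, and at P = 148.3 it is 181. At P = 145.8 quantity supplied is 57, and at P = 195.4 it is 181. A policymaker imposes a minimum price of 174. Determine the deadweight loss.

Demand slope = (148.3 − 173.1)/(181 − 57) = −0.2, so P = 184.5 − 0.2Q.
Supply slope = (195.4 − 145.8)/(181 − 57) = 0.4, so P = 123 + 0.4Q.
Competitive equilibrium: 184.5 − 0.2Q = 123 + 0.4Q → Q* = 102.5, P* = 164.
At the floor P = 174, quantity demanded = (184.5 − 174)/0.2 = 52.5.
Sellers' marginal cost at Q' = 52.5: 123 + 0.4·52.5 = 144.
ΔQ = 102.5 − 52.5 = 50; wedge = 174 − 144 = 30.
Deadweight loss = ½ × 50 × 30 = 750.

750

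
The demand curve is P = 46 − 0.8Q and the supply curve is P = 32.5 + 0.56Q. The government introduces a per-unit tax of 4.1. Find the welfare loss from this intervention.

Competitive equilibrium: 46 − 0.8Q = 32.5 + 0.56Q → Q* = 9.9265, P* = 38.0588.
With the tax, the buyer price exceeds the seller price by 4.1: (46 − 0.8Q) − (32.5 + 0.56Q) = 4.1 → Q' = 6.9118.
ΔQ = 9.9265 − 6.9118 = 3.0147; the wedge equals the tax, 4.1.
Deadweight loss = ½ × 3.0147 × 4.1 = 6.18.

6.18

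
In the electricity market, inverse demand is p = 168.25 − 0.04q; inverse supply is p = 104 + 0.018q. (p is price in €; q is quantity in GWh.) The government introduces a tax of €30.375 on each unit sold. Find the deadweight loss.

Competitive equilibrium: 168.25 − 0.04q = 104 + 0.018q → q* = 1107.7586, p* = 123.9397.
With the tax, the buyer price exceeds the seller price by 30.375: (168.25 − 0.04q) − (104 + 0.018q) = 30.375 → q' = 584.0517.
Δq = 1107.7586 − 584.0517 = 523.7069; the wedge equals the tax, 30.375.
DWL = ½ × 523.7069 × 30.375 = €7953.80.

€7953.80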